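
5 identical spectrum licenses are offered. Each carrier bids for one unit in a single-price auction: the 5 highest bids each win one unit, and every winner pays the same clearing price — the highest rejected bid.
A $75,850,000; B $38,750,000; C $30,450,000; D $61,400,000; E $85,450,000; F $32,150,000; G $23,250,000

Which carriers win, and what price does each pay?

Bids ranked high→low: 85,450,000 (E), 75,850,000 (A), 61,400,000 (D), 38,750,000 (B), 32,150,000 (F), 30,450,000 (C), 23,250,000 (G)
Top 5: E, A, D, B, F.
Highest unsuccessful bid: $30,450,000 → clearing price.

E, A, D, B, F; each pays $30,450,000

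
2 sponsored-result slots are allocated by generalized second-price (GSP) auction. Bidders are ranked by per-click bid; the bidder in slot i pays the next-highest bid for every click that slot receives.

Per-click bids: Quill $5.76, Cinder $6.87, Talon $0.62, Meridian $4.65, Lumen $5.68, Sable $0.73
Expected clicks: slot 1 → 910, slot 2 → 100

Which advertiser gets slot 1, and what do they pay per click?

Cinder; $5.76 per click

Per-click bids in order: $6.87 (Cinder) > $5.76 (Quill) > $5.68 (Lumen) > …
Slot 1 goes to the first-ranked bidder, Cinder, who pays the next bid down: $5.76/click.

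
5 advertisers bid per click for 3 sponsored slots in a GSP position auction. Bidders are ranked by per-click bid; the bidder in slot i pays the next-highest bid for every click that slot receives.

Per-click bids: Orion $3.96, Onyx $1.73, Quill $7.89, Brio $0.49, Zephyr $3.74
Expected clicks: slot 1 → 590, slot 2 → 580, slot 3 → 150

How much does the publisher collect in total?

Total revenue: $4765.10

Sorting advertisers: $7.89 (Quill) > $3.96 (Orion) > $3.74 (Zephyr) > $1.73 (Onyx) > …
Slot 1: Quill pays $3.96 × 590 = $2336.40
Slot 2: Orion pays $3.74 × 580 = $2169.20
Slot 3: Zephyr pays $1.73 × 150 = $259.50
Total = $4765.10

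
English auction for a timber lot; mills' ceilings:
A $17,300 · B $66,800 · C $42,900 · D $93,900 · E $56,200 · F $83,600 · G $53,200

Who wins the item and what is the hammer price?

Limits ranked: 93,900 (D) > 83,600 (F) > 66,800 (B) > 56,200 (E) > 53,200 (G) > 42,900 (C) > …
F is the last rival to drop out, at $83,600; D remains and wins at that price.

D wins at $83,600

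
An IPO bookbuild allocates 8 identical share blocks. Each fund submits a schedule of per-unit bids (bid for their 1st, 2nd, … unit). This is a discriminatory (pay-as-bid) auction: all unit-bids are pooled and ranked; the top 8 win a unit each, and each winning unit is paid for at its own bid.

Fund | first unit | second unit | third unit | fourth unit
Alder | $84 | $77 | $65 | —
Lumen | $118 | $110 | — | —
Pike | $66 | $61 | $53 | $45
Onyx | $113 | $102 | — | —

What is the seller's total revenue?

Total revenue: $735

Merging the schedules and taking the best 8: 118 (Lumen-1), 113 (Onyx-1), 110 (Lumen-2), 102 (Onyx-2), 84 (Alder-1), 77 (Alder-2), 66 (Pike-1), 65 (Alder-3)
Next rejected bid: $61 (not a price — pay-as-bid).
Each winning unit pays its own bid.
Revenue = 118 + 113 + 110 + 102 + 84 + 77 + 66 + 65 = $735.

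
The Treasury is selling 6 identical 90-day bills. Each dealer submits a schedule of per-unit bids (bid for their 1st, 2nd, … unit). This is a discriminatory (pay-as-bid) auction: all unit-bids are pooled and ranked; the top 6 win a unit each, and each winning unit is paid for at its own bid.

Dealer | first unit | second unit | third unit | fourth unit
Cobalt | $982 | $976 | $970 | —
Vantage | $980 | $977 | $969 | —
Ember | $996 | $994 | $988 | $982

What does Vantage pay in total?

All unit-bids, highest first — top 6: 996 (Ember-1), 994 (Ember-2), 988 (Ember-3), 982 (Cobalt-1), 982 (Ember-4), 980 (Vantage-1)
Next rejected bid: $977 (not a price — pay-as-bid).
Vantage's winning unit-bids: 980 = $980.

Vantage pays $980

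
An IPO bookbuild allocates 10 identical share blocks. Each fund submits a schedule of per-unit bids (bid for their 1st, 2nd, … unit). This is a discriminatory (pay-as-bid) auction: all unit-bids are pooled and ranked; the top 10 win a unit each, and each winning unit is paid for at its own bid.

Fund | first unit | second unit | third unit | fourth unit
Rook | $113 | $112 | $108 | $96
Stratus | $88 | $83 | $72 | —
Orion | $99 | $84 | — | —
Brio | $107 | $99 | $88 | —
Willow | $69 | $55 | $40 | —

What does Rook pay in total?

Pooled unit-bids ranked (top 10): 113 (Rook-1), 112 (Rook-2), 108 (Rook-3), 107 (Brio-1), 99 (Orion-1), 99 (Brio-2), 96 (Rook-4), 88 (Stratus-1), 88 (Brio-3), 84 (Orion-2)
Next rejected bid: $83 (not a price — pay-as-bid).
Rook's winning unit-bids: 113 + 112 + 108 + 96 = $429.

Rook pays $429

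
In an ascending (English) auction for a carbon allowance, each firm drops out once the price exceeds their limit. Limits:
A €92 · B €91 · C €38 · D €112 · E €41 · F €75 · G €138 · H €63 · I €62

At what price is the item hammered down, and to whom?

G wins at €112

Sorting limits: 138 (G) > 112 (D) > 92 (A) > 91 (B) > 75 (F) > 63 (H) > …
Bidding ends when D exits at €112; G takes it.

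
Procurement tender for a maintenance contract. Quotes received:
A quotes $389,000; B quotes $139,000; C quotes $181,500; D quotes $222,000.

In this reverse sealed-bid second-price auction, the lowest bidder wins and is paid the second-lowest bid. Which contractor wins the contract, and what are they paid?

Rule: the lowest bidder wins and is paid the second-lowest bid.
Sorting bids: 139,000 (B) < 181,500 (C) < 222,000 (D) < 389,000 (A)
Second-price: B is paid C's bid of $181,500.

B is paid $181,500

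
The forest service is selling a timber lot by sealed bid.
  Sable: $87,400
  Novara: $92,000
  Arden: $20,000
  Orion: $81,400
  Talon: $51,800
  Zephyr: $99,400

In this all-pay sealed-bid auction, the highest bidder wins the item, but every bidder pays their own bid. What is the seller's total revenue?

Bids ranked: 99,400 (Zephyr) > 92,000 (Novara) > 87,400 (Sable) > 81,400 (Orion) > 51,800 (Talon) > 20,000 (Arden)
Every bidder forfeits their bid regardless of winning.
Revenue = 87,400 + 92,000 + 20,000 + 81,400 + 51,800 + 99,400 = $432,000.

Total revenue: $432,000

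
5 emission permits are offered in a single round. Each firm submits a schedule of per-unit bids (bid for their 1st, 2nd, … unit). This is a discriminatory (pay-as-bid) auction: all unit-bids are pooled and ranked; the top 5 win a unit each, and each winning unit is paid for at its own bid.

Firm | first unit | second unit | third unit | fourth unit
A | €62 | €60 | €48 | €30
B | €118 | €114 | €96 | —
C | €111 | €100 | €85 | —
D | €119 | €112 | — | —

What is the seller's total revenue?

Total revenue: €574

Pooled unit-bids ranked (top 5): 119 (D-1), 118 (B-1), 114 (B-2), 112 (D-2), 111 (C-1)
Next rejected bid: €100 (not a price — pay-as-bid).
Each winning unit pays its own bid.
Revenue = 119 + 118 + 114 + 112 + 111 = €574.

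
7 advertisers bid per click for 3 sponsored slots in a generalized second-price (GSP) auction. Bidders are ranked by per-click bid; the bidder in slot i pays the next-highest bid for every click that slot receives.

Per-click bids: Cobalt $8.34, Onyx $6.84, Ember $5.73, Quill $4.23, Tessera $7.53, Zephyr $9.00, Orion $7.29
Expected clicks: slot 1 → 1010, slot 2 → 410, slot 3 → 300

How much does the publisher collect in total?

Total revenue: $13697.70

Per-click bids in order: $9.00 (Zephyr) > $8.34 (Cobalt) > $7.53 (Tessera) > $7.29 (Orion) > …
Slot 1: Zephyr pays $8.34 × 1010 = $8423.40
Slot 2: Cobalt pays $7.53 × 410 = $3087.30
Slot 3: Tessera pays $7.29 × 300 = $2187.00
Total = $13697.70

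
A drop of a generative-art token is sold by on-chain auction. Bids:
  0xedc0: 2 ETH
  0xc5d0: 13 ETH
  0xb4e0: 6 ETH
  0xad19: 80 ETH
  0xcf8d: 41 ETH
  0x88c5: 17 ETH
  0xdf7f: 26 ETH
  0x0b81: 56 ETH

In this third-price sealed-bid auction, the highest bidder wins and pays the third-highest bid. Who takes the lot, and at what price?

0xad19 pays 41 ETH

Rule: the highest bidder wins and pays the third-highest bid.
Bids in order: 80 (0xad19) > 56 (0x0b81) > 41 (0xcf8d) > 26 (0xdf7f) > 17 (0x88c5) > 13 (0xc5d0) > …
0xad19 is highest; pays the third-highest bid, 41 ETH.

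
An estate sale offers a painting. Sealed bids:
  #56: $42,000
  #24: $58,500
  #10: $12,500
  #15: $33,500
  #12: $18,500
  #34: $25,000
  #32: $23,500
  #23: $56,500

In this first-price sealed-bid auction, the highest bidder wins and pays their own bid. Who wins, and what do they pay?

#24 pays $58,500

Sorting bids: 58,500 (#24) > 56,500 (#23) > 42,000 (#56) > 33,500 (#15) > 25,000 (#34) > 23,500 (#32) > …
#24 has the highest bid and pays exactly that: $58,500.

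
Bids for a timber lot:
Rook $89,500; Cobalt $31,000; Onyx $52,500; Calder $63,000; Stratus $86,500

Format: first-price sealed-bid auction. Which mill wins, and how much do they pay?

Rook pays $89,500

Rule: the highest bidder wins and pays their own bid.
Sorting bids: 89,500 (Rook) > 86,500 (Stratus) > 63,000 (Calder) > 52,500 (Onyx) > 31,000 (Cobalt)
Rook has the highest bid and pays exactly that: $89,500.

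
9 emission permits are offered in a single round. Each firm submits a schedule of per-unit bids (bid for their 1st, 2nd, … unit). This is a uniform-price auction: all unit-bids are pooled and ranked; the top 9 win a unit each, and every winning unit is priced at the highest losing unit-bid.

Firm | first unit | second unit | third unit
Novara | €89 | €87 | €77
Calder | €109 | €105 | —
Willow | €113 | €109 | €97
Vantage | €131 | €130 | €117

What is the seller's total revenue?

Total revenue: €783

Pooled unit-bids ranked (top 9): 131 (Vantage-1), 130 (Vantage-2), 117 (Vantage-3), 113 (Willow-1), 109 (Calder-1), 109 (Willow-2), 105 (Calder-2), 97 (Willow-3), 89 (Novara-1)
The (k+1)-th unit-bid is €87.
Allocation: Calder 2, Novara 1, Vantage 3, Willow 3. Every unit priced at €87.
Revenue = 9 × 87 = €783.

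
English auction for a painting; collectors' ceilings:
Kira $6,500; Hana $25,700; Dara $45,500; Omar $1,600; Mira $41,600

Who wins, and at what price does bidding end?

Open ascending-bid auction: the price rises until one bidder remains; the winner pays the price at which the last rival dropped out.
Limits in order: 45,500 (Dara) > 41,600 (Mira) > 25,700 (Hana) > 6,500 (Kira) > 1,600 (Omar)
Mira is the last rival to drop out, at $41,600; Dara remains and wins at that price.

Dara wins at $41,600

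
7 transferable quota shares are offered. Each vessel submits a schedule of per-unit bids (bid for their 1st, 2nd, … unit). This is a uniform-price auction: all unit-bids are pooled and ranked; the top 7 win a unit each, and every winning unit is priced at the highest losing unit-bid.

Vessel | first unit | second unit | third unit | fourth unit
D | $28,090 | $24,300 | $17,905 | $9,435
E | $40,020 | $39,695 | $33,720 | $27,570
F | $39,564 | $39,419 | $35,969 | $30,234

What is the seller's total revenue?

Total revenue: $196,630

All unit-bids, highest first — top 7: 40,020 (E-1), 39,695 (E-2), 39,564 (F-1), 39,419 (F-2), 35,969 (F-3), 33,720 (E-3), 30,234 (F-4)
First bid not allocated: $28,090.
Allocation: E 3, F 4. Every unit priced at $28,090.
Revenue = 7 × 28,090 = $196,630.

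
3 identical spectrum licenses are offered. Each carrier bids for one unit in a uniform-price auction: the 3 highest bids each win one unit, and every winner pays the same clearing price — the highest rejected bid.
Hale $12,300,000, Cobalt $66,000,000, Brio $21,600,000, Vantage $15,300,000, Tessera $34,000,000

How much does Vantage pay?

Ordering the bids: 66,000,000 (Cobalt), 34,000,000 (Tessera), 21,600,000 (Brio), 15,300,000 (Vantage), 12,300,000 (Hale)
Winners (3 units): Cobalt, Tessera, Brio.
First losing bid is Vantage's $15,300,000, which sets the uniform price.
Vantage does not win → pays $0.

Vantage pays $0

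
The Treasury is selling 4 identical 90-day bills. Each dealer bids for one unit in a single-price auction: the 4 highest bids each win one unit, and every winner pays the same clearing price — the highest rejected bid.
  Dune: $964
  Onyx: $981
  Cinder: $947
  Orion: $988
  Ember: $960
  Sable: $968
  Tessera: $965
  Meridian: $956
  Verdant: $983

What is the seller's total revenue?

Sorting: 988 (Orion), 983 (Verdant), 981 (Onyx), 968 (Sable), 965 (Tessera), 964 (Dune), …
Top 4: Orion, Verdant, Onyx, Sable.
Clearing price = highest rejected bid = $965.
Total revenue = 4 × $965 = $3,860.

Total revenue: $3,860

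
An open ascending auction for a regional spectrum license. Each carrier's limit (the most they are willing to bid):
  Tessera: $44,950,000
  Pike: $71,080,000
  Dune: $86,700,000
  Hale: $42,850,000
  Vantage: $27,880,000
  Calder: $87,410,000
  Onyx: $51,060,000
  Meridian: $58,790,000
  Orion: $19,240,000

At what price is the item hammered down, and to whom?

Calder wins at $86,700,000

Ascending (English) auction: the price rises until one bidder remains; the winner pays the price at which the last rival dropped out.
Limits in order: 87,410,000 (Calder) > 86,700,000 (Dune) > 71,080,000 (Pike) > 58,790,000 (Meridian) > 51,060,000 (Onyx) > 44,950,000 (Tessera) > …
Bidding ends when Dune exits at $86,700,000; Calder takes it.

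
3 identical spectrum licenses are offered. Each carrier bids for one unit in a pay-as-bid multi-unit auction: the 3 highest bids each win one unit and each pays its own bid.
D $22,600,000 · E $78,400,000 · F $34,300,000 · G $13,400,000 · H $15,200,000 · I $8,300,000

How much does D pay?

Sorting: 78,400,000 (E), 34,300,000 (F), 22,600,000 (D), 15,200,000 (H), 13,400,000 (G), …
Top 3: E, F, D.
D wins → own bid $22,600,000.

D pays $22,600,000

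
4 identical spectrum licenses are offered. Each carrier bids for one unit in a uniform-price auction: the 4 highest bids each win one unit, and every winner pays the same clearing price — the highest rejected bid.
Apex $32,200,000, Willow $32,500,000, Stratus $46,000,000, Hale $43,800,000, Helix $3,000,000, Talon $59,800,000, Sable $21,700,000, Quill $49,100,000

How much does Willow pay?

Bids ranked high→low: 59,800,000 (Talon), 49,100,000 (Quill), 46,000,000 (Stratus), 43,800,000 (Hale), 32,500,000 (Willow), 32,200,000 (Apex), …
Top 4: Talon, Quill, Stratus, Hale.
First losing bid is Willow's $32,500,000, which sets the uniform price.
Willow does not win → pays $0.

Willow pays $0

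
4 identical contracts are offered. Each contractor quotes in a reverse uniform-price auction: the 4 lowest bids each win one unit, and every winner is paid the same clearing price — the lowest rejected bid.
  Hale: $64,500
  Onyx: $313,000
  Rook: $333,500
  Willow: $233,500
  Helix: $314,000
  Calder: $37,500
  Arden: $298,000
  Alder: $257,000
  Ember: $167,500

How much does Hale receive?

Hale is paid $257,000

Bids ranked low→high: 37,500 (Calder), 64,500 (Hale), 167,500 (Ember), 233,500 (Willow), 257,000 (Alder), 298,000 (Arden), …
The 4 lowest are Calder, Hale, Ember, Willow.
Clearing price = lowest rejected bid = $257,000.
Hale wins → is paid $257,000.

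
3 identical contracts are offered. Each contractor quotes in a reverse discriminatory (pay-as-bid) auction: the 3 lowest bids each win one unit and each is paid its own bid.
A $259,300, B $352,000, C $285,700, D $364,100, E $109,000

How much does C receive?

Bids ranked low→high: 109,000 (E), 259,300 (A), 285,700 (C), 352,000 (B), 364,100 (D)
Winners (3 units): E, A, C.
C wins → own bid $285,700.

C is paid $285,700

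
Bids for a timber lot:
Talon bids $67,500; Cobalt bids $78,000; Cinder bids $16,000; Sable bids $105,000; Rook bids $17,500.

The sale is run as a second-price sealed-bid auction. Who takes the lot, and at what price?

Sable pays $78,000

Bids ranked: 105,000 (Sable) > 78,000 (Cobalt) > 67,500 (Talon) > 17,500 (Rook) > 16,000 (Cinder)
Second-price: Sable pays Cobalt's bid of $78,000.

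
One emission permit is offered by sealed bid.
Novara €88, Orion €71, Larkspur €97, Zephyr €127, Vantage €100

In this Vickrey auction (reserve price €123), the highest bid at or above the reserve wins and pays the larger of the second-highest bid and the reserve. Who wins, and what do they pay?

Zephyr pays €123

Bids ranked: 127 (Zephyr) > 100 (Vantage) > 97 (Larkspur) > 88 (Novara) > 71 (Orion)
Zephyr has the top bid at or above the reserve (€127).
max(second-highest €100, reserve €123) = €123.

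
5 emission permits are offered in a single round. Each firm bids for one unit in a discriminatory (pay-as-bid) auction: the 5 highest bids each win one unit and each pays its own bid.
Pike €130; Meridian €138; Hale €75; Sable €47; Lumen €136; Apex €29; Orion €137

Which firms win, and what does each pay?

Sorting: 138 (Meridian), 137 (Orion), 136 (Lumen), 130 (Pike), 75 (Hale), 47 (Sable), 29 (Apex)
The 5 highest are Meridian, Orion, Lumen, Pike, Hale.
Each winner pays its own bid: Meridian €138, Orion €137, Lumen €136, Pike €130, Hale €75.

Meridian €138, Orion €137, Lumen €136, Pike €130, Hale €75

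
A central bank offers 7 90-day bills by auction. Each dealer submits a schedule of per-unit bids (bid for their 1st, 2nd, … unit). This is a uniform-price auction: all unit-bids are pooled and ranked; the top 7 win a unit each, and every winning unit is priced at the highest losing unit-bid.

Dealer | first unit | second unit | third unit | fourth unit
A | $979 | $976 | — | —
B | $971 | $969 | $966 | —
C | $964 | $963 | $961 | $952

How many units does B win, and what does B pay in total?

B: 3 units, pays $2,883

Pooled unit-bids ranked (top 7): 979 (A-1), 976 (A-2), 971 (B-1), 969 (B-2), 966 (B-3), 964 (C-1), 963 (C-2)
First bid not allocated: $961.
B wins 3 unit(s) at $961 each.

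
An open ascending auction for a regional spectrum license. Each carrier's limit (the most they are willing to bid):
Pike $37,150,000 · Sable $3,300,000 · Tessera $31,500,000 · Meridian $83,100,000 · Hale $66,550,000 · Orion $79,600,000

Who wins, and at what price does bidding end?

Limits ranked: 83,100,000 (Meridian) > 79,600,000 (Orion) > 66,550,000 (Hale) > 37,150,000 (Pike) > 31,500,000 (Tessera) > 3,300,000 (Sable)
Orion is the last rival to drop out, at $79,600,000; Meridian remains and wins at that price.

Meridian wins at $79,600,000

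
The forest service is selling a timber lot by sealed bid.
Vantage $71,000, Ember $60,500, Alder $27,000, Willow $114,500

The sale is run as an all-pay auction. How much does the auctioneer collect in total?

Bids ranked: 114,500 (Willow) > 71,000 (Vantage) > 60,500 (Ember) > 27,000 (Alder)
Willow wins with the top bid; all bids are sunk regardless.
Every bidder forfeits their bid regardless of winning.
Revenue = 71,000 + 60,500 + 27,000 + 114,500 = $273,000.

Total revenue: $273,000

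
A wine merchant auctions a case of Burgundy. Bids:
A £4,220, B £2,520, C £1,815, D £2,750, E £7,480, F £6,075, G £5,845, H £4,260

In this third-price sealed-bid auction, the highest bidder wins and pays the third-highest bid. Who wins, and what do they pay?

E pays £5,845

Third-price sealed-bid auction: the highest bidder wins and pays the third-highest bid.
Bids ranked: 7,480 (E) > 6,075 (F) > 5,845 (G) > 4,260 (H) > 4,220 (A) > 2,750 (D) > …
E is highest; pays the third-highest bid, £5,845.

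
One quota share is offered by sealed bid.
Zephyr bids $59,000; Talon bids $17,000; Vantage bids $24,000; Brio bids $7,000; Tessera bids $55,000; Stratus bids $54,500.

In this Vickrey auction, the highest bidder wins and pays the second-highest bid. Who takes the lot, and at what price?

Zephyr pays $55,000

Bids in order: 59,000 (Zephyr) > 55,000 (Tessera) > 54,500 (Stratus) > 24,000 (Vantage) > 17,000 (Talon) > 7,000 (Brio)
Zephyr is highest; pays the second-highest bid, $55,000.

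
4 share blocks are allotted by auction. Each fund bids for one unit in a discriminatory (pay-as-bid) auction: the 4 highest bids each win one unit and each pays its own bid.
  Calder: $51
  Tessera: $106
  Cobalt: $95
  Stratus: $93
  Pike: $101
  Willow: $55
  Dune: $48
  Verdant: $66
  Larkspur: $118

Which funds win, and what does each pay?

Larkspur $118, Tessera $106, Pike $101, Cobalt $95

Sorting: 118 (Larkspur), 106 (Tessera), 101 (Pike), 95 (Cobalt), 93 (Stratus), 66 (Verdant), …
Top 4: Larkspur, Tessera, Pike, Cobalt.
Each winner pays its own bid: Larkspur $118, Tessera $106, Pike $101, Cobalt $95.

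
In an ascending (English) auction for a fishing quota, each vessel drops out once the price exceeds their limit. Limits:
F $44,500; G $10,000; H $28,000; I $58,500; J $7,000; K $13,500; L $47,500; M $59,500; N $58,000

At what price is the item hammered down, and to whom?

Rule: the price rises until one bidder remains; the winner pays the price at which the last rival dropped out.
Limits in order: 59,500 (M) > 58,500 (I) > 58,000 (N) > 47,500 (L) > 44,500 (F) > 28,000 (H) > …
I is the last rival to drop out, at $58,500; M remains and wins at that price.

M wins at $58,500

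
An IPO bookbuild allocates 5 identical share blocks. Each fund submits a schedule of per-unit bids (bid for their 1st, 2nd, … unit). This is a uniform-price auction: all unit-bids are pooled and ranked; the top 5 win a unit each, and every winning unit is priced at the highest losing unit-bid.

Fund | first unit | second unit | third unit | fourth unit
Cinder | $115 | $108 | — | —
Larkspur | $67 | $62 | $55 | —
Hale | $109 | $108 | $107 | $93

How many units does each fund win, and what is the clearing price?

All unit-bids, highest first — top 5: 115 (Cinder-1), 109 (Hale-1), 108 (Cinder-2), 108 (Hale-2), 107 (Hale-3)
Highest rejected unit-bid = $93.
Allocation: Cinder 2, Hale 3.

Cinder 2, Hale 3; clearing price $93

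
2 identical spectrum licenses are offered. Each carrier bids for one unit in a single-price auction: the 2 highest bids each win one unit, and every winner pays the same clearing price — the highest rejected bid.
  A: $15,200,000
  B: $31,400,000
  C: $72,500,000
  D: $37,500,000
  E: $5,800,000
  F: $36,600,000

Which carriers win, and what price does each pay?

C, D; each pays $36,600,000

Bids ranked high→low: 72,500,000 (C), 37,500,000 (D), 36,600,000 (F), 31,400,000 (B), …
Winners (2 units): C, D.
Clearing price = highest rejected bid = $36,600,000.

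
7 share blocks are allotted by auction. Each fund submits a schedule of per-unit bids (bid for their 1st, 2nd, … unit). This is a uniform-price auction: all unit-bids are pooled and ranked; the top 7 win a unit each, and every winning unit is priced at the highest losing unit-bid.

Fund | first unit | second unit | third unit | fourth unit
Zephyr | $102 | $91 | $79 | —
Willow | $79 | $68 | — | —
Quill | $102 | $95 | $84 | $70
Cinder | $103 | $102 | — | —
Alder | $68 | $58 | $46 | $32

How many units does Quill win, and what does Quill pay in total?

Quill: 3 units, pays $237

All unit-bids, highest first — top 7: 103 (Cinder-1), 102 (Zephyr-1), 102 (Quill-1), 102 (Cinder-2), 95 (Quill-2), 91 (Zephyr-2), 84 (Quill-3)
The (k+1)-th unit-bid is $79.
Quill wins 3 unit(s) at $79 each.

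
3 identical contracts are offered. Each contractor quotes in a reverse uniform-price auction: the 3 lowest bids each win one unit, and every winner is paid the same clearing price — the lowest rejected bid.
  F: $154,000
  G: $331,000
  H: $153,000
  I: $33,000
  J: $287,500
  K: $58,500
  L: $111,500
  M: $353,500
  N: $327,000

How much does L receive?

Sorting: 33,000 (I), 58,500 (K), 111,500 (L), 153,000 (H), 154,000 (F), …
Lowest 3: I, K, L.
First losing bid is H's $153,000, which sets the uniform price.
L wins → is paid $153,000.

L is paid $153,000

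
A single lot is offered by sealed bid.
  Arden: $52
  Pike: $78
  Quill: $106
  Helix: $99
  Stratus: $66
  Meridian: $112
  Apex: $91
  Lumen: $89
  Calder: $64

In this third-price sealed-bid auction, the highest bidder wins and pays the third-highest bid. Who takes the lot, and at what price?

Third-price sealed-bid auction: the highest bidder wins and pays the third-highest bid.
Bids ranked: 112 (Meridian) > 106 (Quill) > 99 (Helix) > 91 (Apex) > 89 (Lumen) > 78 (Pike) > …
Meridian wins; payment is bid #3 in the ranking = $99.

Meridian pays $99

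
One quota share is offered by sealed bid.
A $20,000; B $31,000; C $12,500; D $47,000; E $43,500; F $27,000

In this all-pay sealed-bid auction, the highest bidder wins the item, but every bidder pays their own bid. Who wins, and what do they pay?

D pays $47,000

Rule: the highest bidder wins the item, but every bidder pays their own bid.
Bids ranked: 47,000 (D) > 43,500 (E) > 31,000 (B) > 27,000 (F) > 20,000 (A) > 12,500 (C)
D wins with the top bid; all bids are sunk regardless.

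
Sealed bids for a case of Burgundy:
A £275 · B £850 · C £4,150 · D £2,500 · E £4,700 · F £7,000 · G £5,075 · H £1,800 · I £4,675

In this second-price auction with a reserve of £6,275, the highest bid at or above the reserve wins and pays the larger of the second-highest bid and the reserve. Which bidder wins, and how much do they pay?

Bids ranked: 7,000 (F) > 5,075 (G) > 4,700 (E) > 4,675 (I) > 4,150 (C) > 2,500 (D) > …
F has the top bid at or above the reserve (£7,000).
max(second-highest £5,075, reserve £6,275) = £6,275.

F pays £6,275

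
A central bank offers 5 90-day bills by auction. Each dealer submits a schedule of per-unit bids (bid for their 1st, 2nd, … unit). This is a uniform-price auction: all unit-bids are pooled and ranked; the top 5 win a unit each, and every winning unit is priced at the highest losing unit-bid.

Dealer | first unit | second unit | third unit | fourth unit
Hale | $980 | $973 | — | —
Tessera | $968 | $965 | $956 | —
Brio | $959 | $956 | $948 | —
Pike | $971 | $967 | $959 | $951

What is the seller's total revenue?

All unit-bids, highest first — top 5: 980 (Hale-1), 973 (Hale-2), 971 (Pike-1), 968 (Tessera-1), 967 (Pike-2)
The (k+1)-th unit-bid is $965.
Allocation: Hale 2, Pike 2, Tessera 1. Every unit priced at $965.
Revenue = 5 × 965 = $4,825.

Total revenue: $4,825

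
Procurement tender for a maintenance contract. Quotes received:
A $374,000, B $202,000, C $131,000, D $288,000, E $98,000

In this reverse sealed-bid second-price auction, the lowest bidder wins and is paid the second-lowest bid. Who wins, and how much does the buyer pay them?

E is paid $131,000

Sorting bids: 98,000 (E) < 131,000 (C) < 202,000 (B) < 288,000 (D) < 374,000 (A)
E is lowest; is paid the second-lowest bid, $131,000.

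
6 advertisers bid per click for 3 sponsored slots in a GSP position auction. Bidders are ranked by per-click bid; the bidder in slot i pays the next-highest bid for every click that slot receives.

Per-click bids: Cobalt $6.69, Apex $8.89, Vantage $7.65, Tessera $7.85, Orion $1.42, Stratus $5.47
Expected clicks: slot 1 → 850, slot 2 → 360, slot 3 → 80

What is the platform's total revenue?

Total revenue: $9961.70

Per-click bids in order: $8.89 (Apex) > $7.85 (Tessera) > $7.65 (Vantage) > $6.69 (Cobalt) > …
Slot 1: Apex pays $7.85 × 850 = $6672.50
Slot 2: Tessera pays $7.65 × 360 = $2754.00
Slot 3: Vantage pays $6.69 × 80 = $535.20
Total = $9961.70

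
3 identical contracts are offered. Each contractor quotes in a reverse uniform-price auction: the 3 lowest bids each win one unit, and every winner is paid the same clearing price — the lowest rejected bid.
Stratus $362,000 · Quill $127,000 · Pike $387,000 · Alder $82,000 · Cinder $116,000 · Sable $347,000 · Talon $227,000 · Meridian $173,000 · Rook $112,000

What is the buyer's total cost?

Total cost: $381,000

Ordering the bids: 82,000 (Alder), 112,000 (Rook), 116,000 (Cinder), 127,000 (Quill), 173,000 (Meridian), …
The 3 lowest are Alder, Rook, Cinder.
Lowest unsuccessful bid: $127,000 → clearing price.
Total cost = 3 × $127,000 = $381,000.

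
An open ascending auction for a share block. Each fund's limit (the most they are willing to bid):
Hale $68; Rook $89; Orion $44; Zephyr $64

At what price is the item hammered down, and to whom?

Rook wins at $68

Sorting limits: 89 (Rook) > 68 (Hale) > 64 (Zephyr) > 44 (Orion)
Once the price passes $68, only Rook is left; the hammer falls at Hale's limit of $68.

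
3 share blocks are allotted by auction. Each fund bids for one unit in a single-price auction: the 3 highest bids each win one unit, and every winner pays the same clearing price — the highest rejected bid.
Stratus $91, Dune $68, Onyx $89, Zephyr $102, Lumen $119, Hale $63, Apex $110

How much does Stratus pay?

Stratus pays $0

Ordering the bids: 119 (Lumen), 110 (Apex), 102 (Zephyr), 91 (Stratus), 89 (Onyx), …
Winners (3 units): Lumen, Apex, Zephyr.
Highest unsuccessful bid: $91 → clearing price.
Stratus does not win → pays $0.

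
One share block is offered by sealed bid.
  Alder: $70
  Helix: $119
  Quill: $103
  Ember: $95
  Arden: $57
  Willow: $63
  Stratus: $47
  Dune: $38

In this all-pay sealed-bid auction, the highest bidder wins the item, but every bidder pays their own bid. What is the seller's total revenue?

Total revenue: $592

Bids in order: 119 (Helix) > 103 (Quill) > 95 (Ember) > 70 (Alder) > 63 (Willow) > 57 (Arden) > …
Every bidder forfeits their bid regardless of winning.
Revenue = 70 + 119 + 103 + 95 + 57 + 63 + 47 + 38 = $592.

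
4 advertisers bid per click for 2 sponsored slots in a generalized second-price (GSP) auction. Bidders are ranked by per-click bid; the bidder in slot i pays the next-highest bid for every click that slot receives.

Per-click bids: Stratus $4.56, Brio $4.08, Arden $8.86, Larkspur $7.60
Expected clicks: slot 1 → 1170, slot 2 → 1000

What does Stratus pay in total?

Stratus pays $0.00

Sorting advertisers: $8.86 (Arden) > $7.60 (Larkspur) > $4.56 (Stratus) > …
Stratus ranks below slot 2 → no slot, pays nothing.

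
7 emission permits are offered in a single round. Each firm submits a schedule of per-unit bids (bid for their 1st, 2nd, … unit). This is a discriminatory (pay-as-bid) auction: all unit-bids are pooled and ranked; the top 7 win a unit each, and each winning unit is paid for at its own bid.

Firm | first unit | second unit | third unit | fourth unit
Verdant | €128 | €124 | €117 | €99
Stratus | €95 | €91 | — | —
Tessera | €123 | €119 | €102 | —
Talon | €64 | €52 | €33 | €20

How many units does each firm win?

Merging the schedules and taking the best 7: 128 (Verdant-1), 124 (Verdant-2), 123 (Tessera-1), 119 (Tessera-2), 117 (Verdant-3), 102 (Tessera-3), 99 (Verdant-4)
Next rejected bid: €95 (not a price — pay-as-bid).
Allocation: Tessera 3, Verdant 4.

Tessera 3, Verdant 4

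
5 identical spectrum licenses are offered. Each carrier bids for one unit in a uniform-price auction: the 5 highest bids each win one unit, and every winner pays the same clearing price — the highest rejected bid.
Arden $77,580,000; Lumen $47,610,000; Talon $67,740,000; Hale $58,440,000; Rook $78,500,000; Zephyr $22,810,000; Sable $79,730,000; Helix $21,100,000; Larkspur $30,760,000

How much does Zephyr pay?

Sorting: 79,730,000 (Sable), 78,500,000 (Rook), 77,580,000 (Arden), 67,740,000 (Talon), 58,440,000 (Hale), 47,610,000 (Lumen), 30,760,000 (Larkspur), …
Top 5: Sable, Rook, Arden, Talon, Hale.
First losing bid is Lumen's $47,610,000, which sets the uniform price.
Zephyr does not win → pays $0.

Zephyr pays $0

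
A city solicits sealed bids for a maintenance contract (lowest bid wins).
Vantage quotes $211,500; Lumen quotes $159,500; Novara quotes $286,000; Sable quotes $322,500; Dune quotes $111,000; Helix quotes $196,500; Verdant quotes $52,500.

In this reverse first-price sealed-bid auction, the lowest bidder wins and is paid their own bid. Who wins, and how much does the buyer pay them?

Verdant is paid $52,500

Bids ranked: 52,500 (Verdant) < 111,000 (Dune) < 159,500 (Lumen) < 196,500 (Helix) < 211,500 (Vantage) < 286,000 (Novara) < …
Verdant has the lowest bid and is paid exactly that: $52,500.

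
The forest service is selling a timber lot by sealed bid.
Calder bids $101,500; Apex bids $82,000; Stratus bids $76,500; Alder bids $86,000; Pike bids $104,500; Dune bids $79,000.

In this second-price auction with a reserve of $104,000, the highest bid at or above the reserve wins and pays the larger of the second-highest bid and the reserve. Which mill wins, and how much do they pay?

Pike pays $104,000

Rule: the highest bid at or above the reserve wins and pays the larger of the second-highest bid and the reserve.
Bids in order: 104,500 (Pike) > 101,500 (Calder) > 86,000 (Alder) > 82,000 (Apex) > 79,000 (Dune) > 76,500 (Stratus)
Pike has the top bid at or above the reserve ($104,500).
Second-highest bid $101,500 is below the reserve $104,000, so the reserve binds → payment $104,000.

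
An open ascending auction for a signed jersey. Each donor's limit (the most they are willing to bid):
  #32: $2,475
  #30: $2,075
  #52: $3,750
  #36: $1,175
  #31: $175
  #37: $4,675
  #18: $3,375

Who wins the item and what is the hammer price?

#37 wins at $3,750

Limits in order: 4,675 (#37) > 3,750 (#52) > 3,375 (#18) > 2,475 (#32) > 2,075 (#30) > 1,175 (#36) > …
Once the price passes $3,750, only #37 is left; the hammer falls at #52's limit of $3,750.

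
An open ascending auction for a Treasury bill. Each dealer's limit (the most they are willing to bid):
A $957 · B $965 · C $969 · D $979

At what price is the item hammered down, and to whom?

D wins at $969

Limits in order: 979 (D) > 969 (C) > 965 (B) > 957 (A)
C is the last rival to drop out, at $969; D remains and wins at that price.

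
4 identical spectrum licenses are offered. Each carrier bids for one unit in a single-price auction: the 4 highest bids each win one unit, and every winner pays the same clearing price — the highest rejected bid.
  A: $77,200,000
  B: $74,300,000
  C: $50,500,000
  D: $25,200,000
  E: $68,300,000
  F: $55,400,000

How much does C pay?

Ordering the bids: 77,200,000 (A), 74,300,000 (B), 68,300,000 (E), 55,400,000 (F), 50,500,000 (C), 25,200,000 (D)
Winners (4 units): A, B, E, F.
First losing bid is C's $50,500,000, which sets the uniform price.
C does not win → pays $0.

C pays $0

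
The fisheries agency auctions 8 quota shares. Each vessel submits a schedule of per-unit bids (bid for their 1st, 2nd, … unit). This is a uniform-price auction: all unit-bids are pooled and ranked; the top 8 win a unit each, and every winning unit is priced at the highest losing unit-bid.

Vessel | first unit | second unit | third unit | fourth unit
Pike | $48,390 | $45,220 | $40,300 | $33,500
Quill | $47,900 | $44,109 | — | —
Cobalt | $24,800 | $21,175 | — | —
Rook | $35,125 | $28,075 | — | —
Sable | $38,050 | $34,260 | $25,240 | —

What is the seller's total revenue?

Pooled unit-bids ranked (top 8): 48,390 (Pike-1), 47,900 (Quill-1), 45,220 (Pike-2), 44,109 (Quill-2), 40,300 (Pike-3), 38,050 (Sable-1), 35,125 (Rook-1), 34,260 (Sable-2)
First bid not allocated: $33,500.
Allocation: Pike 3, Quill 2, Rook 1, Sable 2. Every unit priced at $33,500.
Revenue = 8 × 33,500 = $268,000.

Total revenue: $268,000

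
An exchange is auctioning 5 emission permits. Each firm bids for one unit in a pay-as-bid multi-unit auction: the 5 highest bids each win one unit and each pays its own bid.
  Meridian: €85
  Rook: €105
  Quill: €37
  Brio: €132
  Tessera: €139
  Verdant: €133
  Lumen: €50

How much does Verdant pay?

Ordering the bids: 139 (Tessera), 133 (Verdant), 132 (Brio), 105 (Rook), 85 (Meridian), 50 (Lumen), 37 (Quill)
The 5 highest are Tessera, Verdant, Brio, Rook, Meridian.
Verdant wins → own bid €133.

Verdant pays €133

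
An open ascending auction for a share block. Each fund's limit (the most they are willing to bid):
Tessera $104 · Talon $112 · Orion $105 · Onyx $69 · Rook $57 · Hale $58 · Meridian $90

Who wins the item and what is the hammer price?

Talon wins at $105

Ascending (English) auction: the price rises until one bidder remains; the winner pays the price at which the last rival dropped out.
Sorting limits: 112 (Talon) > 105 (Orion) > 104 (Tessera) > 90 (Meridian) > 69 (Onyx) > 58 (Hale) > …
Once the price passes $105, only Talon is left; the hammer falls at Orion's limit of $105.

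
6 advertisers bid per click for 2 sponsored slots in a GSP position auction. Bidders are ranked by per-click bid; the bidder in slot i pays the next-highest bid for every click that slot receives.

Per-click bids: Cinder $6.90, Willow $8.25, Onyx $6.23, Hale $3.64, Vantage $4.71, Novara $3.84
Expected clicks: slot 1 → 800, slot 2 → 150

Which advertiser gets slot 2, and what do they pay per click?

Cinder; $6.23 per click

Sorting advertisers: $8.25 (Willow) > $6.90 (Cinder) > $6.23 (Onyx) > …
Slot 2 goes to the second-ranked bidder, Cinder, who pays the next bid down: $6.23/click.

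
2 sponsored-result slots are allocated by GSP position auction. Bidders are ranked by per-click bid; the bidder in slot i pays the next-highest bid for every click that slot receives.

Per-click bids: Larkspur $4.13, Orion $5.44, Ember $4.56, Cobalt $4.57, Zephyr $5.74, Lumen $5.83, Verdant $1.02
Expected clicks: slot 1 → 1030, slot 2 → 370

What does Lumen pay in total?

Sorting advertisers: $5.83 (Lumen) > $5.74 (Zephyr) > $5.44 (Orion) > …
Lumen holds slot 1 → pays next bid $5.74 × 1030 clicks = $5912.20.

Lumen pays $5912.20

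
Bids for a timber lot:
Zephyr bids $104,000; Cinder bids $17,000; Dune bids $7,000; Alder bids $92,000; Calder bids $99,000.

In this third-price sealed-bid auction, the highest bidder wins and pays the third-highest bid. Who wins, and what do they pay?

Sorting bids: 104,000 (Zephyr) > 99,000 (Calder) > 92,000 (Alder) > 17,000 (Cinder) > 7,000 (Dune)
Zephyr is highest; pays the third-highest bid, $92,000.

Zephyr pays $92,000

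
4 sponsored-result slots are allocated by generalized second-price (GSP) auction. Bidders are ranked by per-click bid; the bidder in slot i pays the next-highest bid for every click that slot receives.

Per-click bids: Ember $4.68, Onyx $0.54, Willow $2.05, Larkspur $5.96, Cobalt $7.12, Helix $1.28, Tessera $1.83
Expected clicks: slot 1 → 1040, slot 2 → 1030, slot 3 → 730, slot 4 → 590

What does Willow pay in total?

Willow pays $1079.70

Sorting advertisers: $7.12 (Cobalt) > $5.96 (Larkspur) > $4.68 (Ember) > $2.05 (Willow) > $1.83 (Tessera) > …
Willow holds slot 4 → pays next bid $1.83 × 590 clicks = $1079.70.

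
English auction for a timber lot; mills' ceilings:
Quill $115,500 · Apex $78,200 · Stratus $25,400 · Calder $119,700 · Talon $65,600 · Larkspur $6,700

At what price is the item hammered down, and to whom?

Calder wins at $115,500

Ascending (English) auction: the price rises until one bidder remains; the winner pays the price at which the last rival dropped out.
Limits in order: 119,700 (Calder) > 115,500 (Quill) > 78,200 (Apex) > 65,600 (Talon) > 25,400 (Stratus) > 6,700 (Larkspur)
Quill is the last rival to drop out, at $115,500; Calder remains and wins at that price.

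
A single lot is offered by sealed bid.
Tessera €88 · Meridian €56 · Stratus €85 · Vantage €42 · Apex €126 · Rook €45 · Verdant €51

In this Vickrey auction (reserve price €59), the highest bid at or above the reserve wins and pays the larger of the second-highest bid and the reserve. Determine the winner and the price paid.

Bids ranked: 126 (Apex) > 88 (Tessera) > 85 (Stratus) > 56 (Meridian) > 51 (Verdant) > 45 (Rook) > …
Highest eligible bid: Apex at €126.
max(second-highest €88, reserve €59) = €88; the reserve does not bind.

Apex pays €88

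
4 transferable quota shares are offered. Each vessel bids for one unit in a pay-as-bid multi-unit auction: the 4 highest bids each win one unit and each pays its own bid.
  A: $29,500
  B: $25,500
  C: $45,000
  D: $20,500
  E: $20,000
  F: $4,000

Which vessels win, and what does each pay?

C $45,000, A $29,500, B $25,500, D $20,500

Sorting: 45,000 (C), 29,500 (A), 25,500 (B), 20,500 (D), 20,000 (E), 4,000 (F)
Top 4: C, A, B, D.
Each winner pays its own bid: C $45,000, A $29,500, B $25,500, D $20,500.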